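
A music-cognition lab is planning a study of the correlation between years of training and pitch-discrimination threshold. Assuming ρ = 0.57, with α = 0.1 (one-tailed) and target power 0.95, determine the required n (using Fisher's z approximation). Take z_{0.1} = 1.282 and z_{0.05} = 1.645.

Fisher's z: C = ½·ln((1+r)/(1−r)) = ½·ln(3.6512) = 0.6475.
n = ((z_{α} + z_β)/C)² + 3.
(1.282 + 1.645) / 0.6475 = 2.927 / 0.6475 = 4.520.
n = 4.520² + 3 = 20.43 + 3 = 23.4.
Round up.

n = 24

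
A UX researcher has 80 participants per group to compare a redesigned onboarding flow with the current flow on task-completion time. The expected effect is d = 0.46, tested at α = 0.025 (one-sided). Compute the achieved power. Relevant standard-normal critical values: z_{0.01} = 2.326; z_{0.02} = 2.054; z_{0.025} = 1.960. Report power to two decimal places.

For two equal groups, power = Φ(d·√(n/2) − z_{α}).
d·√(n/2) = 0.46 × √(80/2) = 0.46 × 6.325 = 2.909.
z_β = 2.909 − 1.960 = 0.949.
Power = Φ(0.949) = 0.829.

power ≈ 0.83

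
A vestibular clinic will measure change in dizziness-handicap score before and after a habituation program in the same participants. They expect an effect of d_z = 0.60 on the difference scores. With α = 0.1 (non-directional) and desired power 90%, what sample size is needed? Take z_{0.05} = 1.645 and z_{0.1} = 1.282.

n = 24 pairs

For a paired (one-sample on differences) test: n = ((z_{α/2} + z_β) / d)².
z_{α/2} + z_β = 1.645 + 1.282 = 2.927.
n = (2.927 / 0.60)² = 4.878² = 23.80.
Round up.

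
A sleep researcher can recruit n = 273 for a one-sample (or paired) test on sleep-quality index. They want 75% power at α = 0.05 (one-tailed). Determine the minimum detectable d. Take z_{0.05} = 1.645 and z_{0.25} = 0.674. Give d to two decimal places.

For a single sample (or paired design) of n = 273: d_min = (z_{α} + z_β)/√n.
z-sum = 1.645 + 0.674 = 2.319.
d_min = 2.319 / √273 = 2.319 / 16.523 = 0.140.

d_min ≈ 0.14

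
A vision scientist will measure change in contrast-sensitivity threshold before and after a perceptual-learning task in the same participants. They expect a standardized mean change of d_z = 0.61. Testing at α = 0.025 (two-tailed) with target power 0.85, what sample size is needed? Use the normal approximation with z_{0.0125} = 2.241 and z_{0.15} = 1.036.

For a paired (one-sample on differences) test: n = ((z_{α/2} + z_β) / d)².
z_{α/2} + z_β = 2.241 + 1.036 = 3.277.
n = (3.277 / 0.61)² = 5.372² = 28.86.
Round up.

n = 29 pairs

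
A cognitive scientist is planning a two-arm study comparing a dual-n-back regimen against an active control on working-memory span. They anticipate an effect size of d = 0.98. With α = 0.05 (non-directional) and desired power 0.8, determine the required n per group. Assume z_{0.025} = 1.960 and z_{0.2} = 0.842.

n = 17 per group

For two independent groups with equal n: n = 2·((z_{α/2} + z_β) / d)².
z_{α/2} + z_β = 1.960 + 0.842 = 2.802.
n = 2 × (2.802 / 0.98)² = 2 × 2.859² = 2 × 8.17 = 16.3.
Round up to the next whole participant.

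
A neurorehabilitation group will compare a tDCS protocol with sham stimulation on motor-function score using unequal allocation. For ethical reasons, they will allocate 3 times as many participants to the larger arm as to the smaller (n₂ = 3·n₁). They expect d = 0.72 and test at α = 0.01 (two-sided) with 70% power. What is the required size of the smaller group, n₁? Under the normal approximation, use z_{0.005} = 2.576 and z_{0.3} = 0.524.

n₁ = 25

With allocation ratio k = n₂/n₁ = 3, Var(x̄₁−x̄₂) = σ²(1/n₁ + 1/(k·n₁)) = σ²·(k+1)/(k·n₁).
So n₁ = (1 + 1/k)·((z_{α/2} + z_β)/d)² = 1.333 × (3.100/0.72)².
n₁ = 1.333 × 18.54 = 24.7.
Round up: n₁ = 25, giving n₂ = 3 × 25 = 75.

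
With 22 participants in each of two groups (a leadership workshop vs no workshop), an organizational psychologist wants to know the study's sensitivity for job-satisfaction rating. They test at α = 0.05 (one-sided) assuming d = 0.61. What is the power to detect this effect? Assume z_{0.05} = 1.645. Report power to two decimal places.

power ≈ 0.65

For two equal groups, power = Φ(d·√(n/2) − z_{α}).
d·√(n/2) = 0.61 × √(22/2) = 0.61 × 3.317 = 2.023.
z_β = 2.023 − 1.645 = 0.378.
Power = Φ(0.378) = 0.647.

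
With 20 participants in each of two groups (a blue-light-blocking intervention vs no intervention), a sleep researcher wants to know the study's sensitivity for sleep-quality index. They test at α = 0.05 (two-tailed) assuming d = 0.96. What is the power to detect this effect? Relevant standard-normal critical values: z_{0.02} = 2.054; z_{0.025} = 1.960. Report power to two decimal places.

For two equal groups, power = Φ(d·√(n/2) − z_{α/2}).
d·√(n/2) = 0.96 × √(20/2) = 0.96 × 3.162 = 3.036.
z_β = 3.036 − 1.960 = 1.076.
Power = Φ(1.076) = 0.859.

power ≈ 0.86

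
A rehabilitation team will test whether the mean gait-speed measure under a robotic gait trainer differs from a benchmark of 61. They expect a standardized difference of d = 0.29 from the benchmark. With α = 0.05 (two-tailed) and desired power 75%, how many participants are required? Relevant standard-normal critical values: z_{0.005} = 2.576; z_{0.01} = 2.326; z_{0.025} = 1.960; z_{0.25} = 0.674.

n = 83

For a one-sample test: n = ((z_{α/2} + z_β) / d)².
z_{α/2} + z_β = 1.960 + 0.674 = 2.634.
n = (2.634 / 0.29)² = 9.083² = 82.50.
Round up.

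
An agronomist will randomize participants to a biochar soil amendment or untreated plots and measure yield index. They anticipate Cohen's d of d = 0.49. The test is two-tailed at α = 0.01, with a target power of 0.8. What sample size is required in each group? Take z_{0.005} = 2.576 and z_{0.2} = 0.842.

For two independent groups with equal n: n = 2·((z_{α/2} + z_β) / d)².
z_{α/2} + z_β = 2.576 + 0.842 = 3.418.
n = 2 × (3.418 / 0.49)² = 2 × 6.976² = 2 × 48.66 = 97.3.
Round up to the next whole participant.

n = 98 per group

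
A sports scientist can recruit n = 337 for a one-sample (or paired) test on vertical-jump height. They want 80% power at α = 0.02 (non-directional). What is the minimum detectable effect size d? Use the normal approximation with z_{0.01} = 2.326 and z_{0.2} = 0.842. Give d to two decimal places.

For a single sample (or paired design) of n = 337: d_min = (z_{α/2} + z_β)/√n.
z-sum = 2.326 + 0.842 = 3.168.
d_min = 3.168 / √337 = 3.168 / 18.358 = 0.173.

d_min ≈ 0.17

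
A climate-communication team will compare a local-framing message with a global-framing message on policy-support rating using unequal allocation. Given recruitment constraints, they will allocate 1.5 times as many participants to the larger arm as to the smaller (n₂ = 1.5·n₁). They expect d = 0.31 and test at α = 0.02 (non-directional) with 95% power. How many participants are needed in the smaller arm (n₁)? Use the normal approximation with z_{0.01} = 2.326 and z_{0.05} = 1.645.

With allocation ratio k = n₂/n₁ = 1.5, Var(x̄₁−x̄₂) = σ²(1/n₁ + 1/(k·n₁)) = σ²·(k+1)/(k·n₁).
So n₁ = (1 + 1/k)·((z_{α/2} + z_β)/d)² = 1.667 × (3.971/0.31)².
n₁ = 1.667 × 164.09 = 273.5.
Round up: n₁ = 274, giving n₂ = 1.5 × 274 = 411.

n₁ = 274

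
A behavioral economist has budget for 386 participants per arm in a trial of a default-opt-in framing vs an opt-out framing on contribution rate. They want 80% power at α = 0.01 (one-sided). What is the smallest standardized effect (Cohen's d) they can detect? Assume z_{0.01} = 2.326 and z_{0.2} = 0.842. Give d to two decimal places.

For two independent groups of n = 386 each: d_min = (z_{α} + z_β)·√(2/n).
z-sum = 2.326 + 0.842 = 3.168.
d_min = 3.168 × √(2/386) = 3.168 × 0.0720 = 0.228.

d_min ≈ 0.23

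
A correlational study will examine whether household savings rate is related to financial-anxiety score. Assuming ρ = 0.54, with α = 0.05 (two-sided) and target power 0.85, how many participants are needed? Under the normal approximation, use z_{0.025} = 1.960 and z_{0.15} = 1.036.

n = 28

Fisher's z: C = ½·ln((1+r)/(1−r)) = ½·ln(3.3478) = 0.6042.
n = ((z_{α/2} + z_β)/C)² + 3.
(1.960 + 1.036) / 0.6042 = 2.996 / 0.6042 = 4.959.
n = 4.959² + 3 = 24.59 + 3 = 27.6.
Round up.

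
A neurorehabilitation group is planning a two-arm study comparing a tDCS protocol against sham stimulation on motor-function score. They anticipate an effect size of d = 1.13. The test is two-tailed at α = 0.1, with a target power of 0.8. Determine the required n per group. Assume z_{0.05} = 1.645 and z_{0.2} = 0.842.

n = 10 per group

For two independent groups with equal n: n = 2·((z_{α/2} + z_β) / d)².
z_{α/2} + z_β = 1.645 + 0.842 = 2.487.
n = 2 × (2.487 / 1.13)² = 2 × 2.201² = 2 × 4.84 = 9.7.
Round up to the next whole participant.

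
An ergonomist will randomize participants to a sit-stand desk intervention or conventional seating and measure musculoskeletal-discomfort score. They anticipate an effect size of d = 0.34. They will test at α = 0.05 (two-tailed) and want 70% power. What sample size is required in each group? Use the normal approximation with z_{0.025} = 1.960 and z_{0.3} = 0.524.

For two independent groups with equal n: n = 2·((z_{α/2} + z_β) / d)².
z_{α/2} + z_β = 1.960 + 0.524 = 2.484.
n = 2 × (2.484 / 0.34)² = 2 × 7.306² = 2 × 53.38 = 106.8.
Round up to the next whole participant.

n = 107 per group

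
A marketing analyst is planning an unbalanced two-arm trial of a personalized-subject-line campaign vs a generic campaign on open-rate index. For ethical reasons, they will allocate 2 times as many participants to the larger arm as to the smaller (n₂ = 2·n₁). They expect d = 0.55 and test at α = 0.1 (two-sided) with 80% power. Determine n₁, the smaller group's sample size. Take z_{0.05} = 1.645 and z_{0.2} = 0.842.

With allocation ratio k = n₂/n₁ = 2, Var(x̄₁−x̄₂) = σ²(1/n₁ + 1/(k·n₁)) = σ²·(k+1)/(k·n₁).
So n₁ = (1 + 1/k)·((z_{α/2} + z_β)/d)² = 1.500 × (2.487/0.55)².
n₁ = 1.500 × 20.45 = 30.7.
Round up: n₁ = 31, giving n₂ = 2 × 31 = 62.

n₁ = 31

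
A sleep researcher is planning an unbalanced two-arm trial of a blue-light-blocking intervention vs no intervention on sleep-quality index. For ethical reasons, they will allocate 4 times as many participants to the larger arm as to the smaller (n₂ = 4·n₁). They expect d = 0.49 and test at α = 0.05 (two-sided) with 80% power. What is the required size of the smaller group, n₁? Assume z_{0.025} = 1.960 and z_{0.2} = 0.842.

With allocation ratio k = n₂/n₁ = 4, Var(x̄₁−x̄₂) = σ²(1/n₁ + 1/(k·n₁)) = σ²·(k+1)/(k·n₁).
So n₁ = (1 + 1/k)·((z_{α/2} + z_β)/d)² = 1.250 × (2.802/0.49)².
n₁ = 1.250 × 32.70 = 40.9.
Round up: n₁ = 41, giving n₂ = 4 × 41 = 164.

n₁ = 41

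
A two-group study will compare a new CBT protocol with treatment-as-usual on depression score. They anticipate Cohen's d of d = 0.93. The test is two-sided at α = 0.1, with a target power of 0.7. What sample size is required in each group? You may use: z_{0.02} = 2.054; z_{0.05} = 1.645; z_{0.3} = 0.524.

n = 11 per group

For two independent groups with equal n: n = 2·((z_{α/2} + z_β) / d)².
z_{α/2} + z_β = 1.645 + 0.524 = 2.169.
n = 2 × (2.169 / 0.93)² = 2 × 2.332² = 2 × 5.44 = 10.9.
Round up to the next whole participant.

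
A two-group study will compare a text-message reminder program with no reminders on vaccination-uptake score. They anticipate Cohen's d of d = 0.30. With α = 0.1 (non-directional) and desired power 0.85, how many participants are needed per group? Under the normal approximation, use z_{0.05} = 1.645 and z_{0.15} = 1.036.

n = 160 per group

For two independent groups with equal n: n = 2·((z_{α/2} + z_β) / d)².
z_{α/2} + z_β = 1.645 + 1.036 = 2.681.
n = 2 × (2.681 / 0.30)² = 2 × 8.937² = 2 × 79.86 = 159.7.
Round up to the next whole participant.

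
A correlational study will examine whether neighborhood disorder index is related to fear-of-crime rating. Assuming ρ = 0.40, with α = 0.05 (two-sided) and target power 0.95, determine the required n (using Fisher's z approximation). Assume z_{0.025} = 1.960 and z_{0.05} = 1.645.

Fisher's z: C = ½·ln((1+r)/(1−r)) = ½·ln(2.3333) = 0.4236.
n = ((z_{α/2} + z_β)/C)² + 3.
(1.960 + 1.645) / 0.4236 = 3.605 / 0.4236 = 8.510.
n = 8.510² + 3 = 72.43 + 3 = 75.4.
Round up.

n = 76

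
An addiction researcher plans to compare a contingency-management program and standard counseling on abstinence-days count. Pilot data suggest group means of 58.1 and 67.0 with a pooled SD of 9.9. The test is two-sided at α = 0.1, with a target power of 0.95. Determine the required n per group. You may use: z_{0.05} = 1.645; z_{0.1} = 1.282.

n = 27 per group

Cohen's d = |M₁ − M₂| / SD_pooled = |58.1 − 67.0| / 9.9 = 8.9 / 9.9 = 0.899.
For two independent groups with equal n: n = 2·((z_{α/2} + z_β) / d)².
z_{α/2} + z_β = 1.645 + 1.645 = 3.290.
n = 2 × (3.290 / 0.899)² = 2 × 3.660² = 2 × 13.39 = 26.8.
Round up to the next whole participant.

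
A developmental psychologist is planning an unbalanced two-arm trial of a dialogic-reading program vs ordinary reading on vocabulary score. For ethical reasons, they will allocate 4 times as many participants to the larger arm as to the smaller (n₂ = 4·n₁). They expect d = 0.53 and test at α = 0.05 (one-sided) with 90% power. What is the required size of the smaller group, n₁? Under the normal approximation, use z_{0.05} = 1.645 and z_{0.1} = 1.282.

With allocation ratio k = n₂/n₁ = 4, Var(x̄₁−x̄₂) = σ²(1/n₁ + 1/(k·n₁)) = σ²·(k+1)/(k·n₁).
So n₁ = (1 + 1/k)·((z_{α} + z_β)/d)² = 1.250 × (2.927/0.53)².
n₁ = 1.250 × 30.50 = 38.1.
Round up: n₁ = 39, giving n₂ = 4 × 39 = 156.

n₁ = 39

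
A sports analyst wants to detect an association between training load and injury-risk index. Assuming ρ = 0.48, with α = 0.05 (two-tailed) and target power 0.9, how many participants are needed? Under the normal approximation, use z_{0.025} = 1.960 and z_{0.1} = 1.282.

Fisher's z: C = ½·ln((1+r)/(1−r)) = ½·ln(2.8462) = 0.5230.
n = ((z_{α/2} + z_β)/C)² + 3.
(1.960 + 1.282) / 0.5230 = 3.242 / 0.5230 = 6.199.
n = 6.199² + 3 = 38.43 + 3 = 41.4.
Round up.

n = 42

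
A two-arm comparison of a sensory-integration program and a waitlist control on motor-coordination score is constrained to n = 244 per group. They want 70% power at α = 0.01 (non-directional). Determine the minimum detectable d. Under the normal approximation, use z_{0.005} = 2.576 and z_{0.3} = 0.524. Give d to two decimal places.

For two independent groups of n = 244 each: d_min = (z_{α/2} + z_β)·√(2/n).
z-sum = 2.576 + 0.524 = 3.100.
d_min = 3.100 × √(2/244) = 3.100 × 0.0905 = 0.281.

d_min ≈ 0.28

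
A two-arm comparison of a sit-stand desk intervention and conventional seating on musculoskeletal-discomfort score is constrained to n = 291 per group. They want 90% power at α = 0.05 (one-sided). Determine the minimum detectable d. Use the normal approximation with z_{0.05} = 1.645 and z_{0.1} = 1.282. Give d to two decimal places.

d_min ≈ 0.24

For two independent groups of n = 291 each: d_min = (z_{α} + z_β)·√(2/n).
z-sum = 1.645 + 1.282 = 2.927.
d_min = 2.927 × √(2/291) = 2.927 × 0.0829 = 0.243.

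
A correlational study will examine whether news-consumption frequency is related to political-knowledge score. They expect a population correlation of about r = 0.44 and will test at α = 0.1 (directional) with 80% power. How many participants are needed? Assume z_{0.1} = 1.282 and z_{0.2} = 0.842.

n = 24

Fisher's z: C = ½·ln((1+r)/(1−r)) = ½·ln(2.5714) = 0.4722.
n = ((z_{α} + z_β)/C)² + 3.
(1.282 + 0.842) / 0.4722 = 2.124 / 0.4722 = 4.498.
n = 4.498² + 3 = 20.23 + 3 = 23.2.
Round up.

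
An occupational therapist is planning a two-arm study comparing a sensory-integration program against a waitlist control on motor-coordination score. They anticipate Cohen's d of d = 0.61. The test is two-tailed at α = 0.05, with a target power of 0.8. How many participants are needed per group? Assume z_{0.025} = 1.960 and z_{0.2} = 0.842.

For two independent groups with equal n: n = 2·((z_{α/2} + z_β) / d)².
z_{α/2} + z_β = 1.960 + 0.842 = 2.802.
n = 2 × (2.802 / 0.61)² = 2 × 4.593² = 2 × 21.10 = 42.2.
Round up to the next whole participant.

n = 43 per group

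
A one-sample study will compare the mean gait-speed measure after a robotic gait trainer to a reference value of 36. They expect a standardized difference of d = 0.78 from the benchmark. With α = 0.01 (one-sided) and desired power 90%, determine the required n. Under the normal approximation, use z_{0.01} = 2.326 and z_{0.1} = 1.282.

For a one-sample test: n = ((z_{α} + z_β) / d)².
z_{α} + z_β = 2.326 + 1.282 = 3.608.
n = (3.608 / 0.78)² = 4.626² = 21.40.
Round up.

n = 22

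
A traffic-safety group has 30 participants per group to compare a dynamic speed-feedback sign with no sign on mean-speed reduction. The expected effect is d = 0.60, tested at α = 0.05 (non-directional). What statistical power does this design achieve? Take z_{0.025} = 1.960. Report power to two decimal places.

power ≈ 0.64

For two equal groups, power = Φ(d·√(n/2) − z_{α/2}).
d·√(n/2) = 0.60 × √(30/2) = 0.60 × 3.873 = 2.324.
z_β = 2.324 − 1.960 = 0.364.
Power = Φ(0.364) = 0.642.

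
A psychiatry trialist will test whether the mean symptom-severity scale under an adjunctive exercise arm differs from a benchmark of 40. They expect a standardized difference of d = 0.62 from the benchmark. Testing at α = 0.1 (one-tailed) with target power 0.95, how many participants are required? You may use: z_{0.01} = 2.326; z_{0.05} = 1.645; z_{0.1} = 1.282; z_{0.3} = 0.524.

n = 23

For a one-sample test: n = ((z_{α} + z_β) / d)².
z_{α} + z_β = 1.282 + 1.645 = 2.927.
n = (2.927 / 0.62)² = 4.721² = 22.29.
Round up.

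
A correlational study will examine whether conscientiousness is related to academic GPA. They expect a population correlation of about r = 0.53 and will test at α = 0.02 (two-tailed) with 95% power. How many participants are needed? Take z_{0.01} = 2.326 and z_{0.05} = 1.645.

n = 49

Fisher's z: C = ½·ln((1+r)/(1−r)) = ½·ln(3.2553) = 0.5901.
n = ((z_{α/2} + z_β)/C)² + 3.
(2.326 + 1.645) / 0.5901 = 3.971 / 0.5901 = 6.729.
n = 6.729² + 3 = 45.28 + 3 = 48.3.
Round up.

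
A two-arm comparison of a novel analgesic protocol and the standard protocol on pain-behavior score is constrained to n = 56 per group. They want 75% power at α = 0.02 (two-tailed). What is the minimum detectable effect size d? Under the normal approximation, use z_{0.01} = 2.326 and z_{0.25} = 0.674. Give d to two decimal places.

d_min ≈ 0.57

For two independent groups of n = 56 each: d_min = (z_{α/2} + z_β)·√(2/n).
z-sum = 2.326 + 0.674 = 3.000.
d_min = 3.000 × √(2/56) = 3.000 × 0.1890 = 0.567.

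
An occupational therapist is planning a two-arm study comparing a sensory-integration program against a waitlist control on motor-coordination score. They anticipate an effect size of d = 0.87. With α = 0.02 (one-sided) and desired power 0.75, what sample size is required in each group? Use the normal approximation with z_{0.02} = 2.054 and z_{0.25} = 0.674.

For two independent groups with equal n: n = 2·((z_{α} + z_β) / d)².
z_{α} + z_β = 2.054 + 0.674 = 2.728.
n = 2 × (2.728 / 0.87)² = 2 × 3.136² = 2 × 9.83 = 19.7.
Round up to the next whole participant.

n = 20 per group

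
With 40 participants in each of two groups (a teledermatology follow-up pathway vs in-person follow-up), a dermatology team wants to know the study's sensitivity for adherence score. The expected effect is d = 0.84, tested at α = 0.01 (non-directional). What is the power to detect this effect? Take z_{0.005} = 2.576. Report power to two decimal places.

For two equal groups, power = Φ(d·√(n/2) − z_{α/2}).
d·√(n/2) = 0.84 × √(40/2) = 0.84 × 4.472 = 3.757.
z_β = 3.757 − 2.576 = 1.181.
Power = Φ(1.181) = 0.881.

power ≈ 0.88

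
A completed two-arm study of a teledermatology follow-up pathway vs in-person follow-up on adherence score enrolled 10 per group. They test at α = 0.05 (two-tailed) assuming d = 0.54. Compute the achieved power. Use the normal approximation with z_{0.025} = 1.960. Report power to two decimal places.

For two equal groups, power = Φ(d·√(n/2) − z_{α/2}).
d·√(n/2) = 0.54 × √(10/2) = 0.54 × 2.236 = 1.207.
z_β = 1.207 − 1.960 = -0.753.
Power = Φ(-0.753) = 0.226.

power ≈ 0.23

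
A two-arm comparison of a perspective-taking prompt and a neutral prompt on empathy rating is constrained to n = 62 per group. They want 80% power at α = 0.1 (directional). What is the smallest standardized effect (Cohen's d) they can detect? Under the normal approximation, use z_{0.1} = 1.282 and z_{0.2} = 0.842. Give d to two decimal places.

For two independent groups of n = 62 each: d_min = (z_{α} + z_β)·√(2/n).
z-sum = 1.282 + 0.842 = 2.124.
d_min = 2.124 × √(2/62) = 2.124 × 0.1796 = 0.381.

d_min ≈ 0.38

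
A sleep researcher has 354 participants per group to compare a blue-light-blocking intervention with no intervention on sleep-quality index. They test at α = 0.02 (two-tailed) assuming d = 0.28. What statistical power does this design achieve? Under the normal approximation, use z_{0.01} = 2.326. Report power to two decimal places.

power ≈ 0.92

For two equal groups, power = Φ(d·√(n/2) − z_{α/2}).
d·√(n/2) = 0.28 × √(354/2) = 0.28 × 13.304 = 3.725.
z_β = 3.725 − 2.326 = 1.399.
Power = Φ(1.399) = 0.919.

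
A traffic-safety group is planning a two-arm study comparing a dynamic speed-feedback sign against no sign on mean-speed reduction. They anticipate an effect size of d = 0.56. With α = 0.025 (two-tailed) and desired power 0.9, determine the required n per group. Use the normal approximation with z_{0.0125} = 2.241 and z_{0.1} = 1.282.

For two independent groups with equal n: n = 2·((z_{α/2} + z_β) / d)².
z_{α/2} + z_β = 2.241 + 1.282 = 3.523.
n = 2 × (3.523 / 0.56)² = 2 × 6.291² = 2 × 39.58 = 79.2.
Round up to the next whole participant.

n = 80 per group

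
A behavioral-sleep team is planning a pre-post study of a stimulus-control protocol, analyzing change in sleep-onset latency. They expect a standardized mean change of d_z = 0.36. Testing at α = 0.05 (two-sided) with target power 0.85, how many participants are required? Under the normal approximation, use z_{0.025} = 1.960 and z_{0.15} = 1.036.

n = 70 pairs

For a paired (one-sample on differences) test: n = ((z_{α/2} + z_β) / d)².
z_{α/2} + z_β = 1.960 + 1.036 = 2.996.
n = (2.996 / 0.36)² = 8.322² = 69.26.
Round up.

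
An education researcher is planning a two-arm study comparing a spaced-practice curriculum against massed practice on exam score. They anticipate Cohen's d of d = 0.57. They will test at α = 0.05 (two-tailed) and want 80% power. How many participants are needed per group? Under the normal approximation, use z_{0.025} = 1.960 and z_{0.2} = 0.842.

For two independent groups with equal n: n = 2·((z_{α/2} + z_β) / d)².
z_{α/2} + z_β = 1.960 + 0.842 = 2.802.
n = 2 × (2.802 / 0.57)² = 2 × 4.916² = 2 × 24.16 = 48.3.
Round up to the next whole participant.

n = 49 per group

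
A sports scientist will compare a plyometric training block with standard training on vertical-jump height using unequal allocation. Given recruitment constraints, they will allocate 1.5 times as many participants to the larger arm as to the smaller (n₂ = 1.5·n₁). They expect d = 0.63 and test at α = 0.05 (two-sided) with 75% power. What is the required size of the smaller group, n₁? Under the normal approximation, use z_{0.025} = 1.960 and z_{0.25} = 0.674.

With allocation ratio k = n₂/n₁ = 1.5, Var(x̄₁−x̄₂) = σ²(1/n₁ + 1/(k·n₁)) = σ²·(k+1)/(k·n₁).
So n₁ = (1 + 1/k)·((z_{α/2} + z_β)/d)² = 1.667 × (2.634/0.63)².
n₁ = 1.667 × 17.48 = 29.1.
Round up: n₁ = 30, giving n₂ = 1.5 × 30 = 45.

n₁ = 30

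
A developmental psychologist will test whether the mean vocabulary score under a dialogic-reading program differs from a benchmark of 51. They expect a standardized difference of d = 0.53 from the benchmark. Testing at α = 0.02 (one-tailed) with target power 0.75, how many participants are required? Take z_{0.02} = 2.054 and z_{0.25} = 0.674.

n = 27

For a one-sample test: n = ((z_{α} + z_β) / d)².
z_{α} + z_β = 2.054 + 0.674 = 2.728.
n = (2.728 / 0.53)² = 5.147² = 26.49.
Round up.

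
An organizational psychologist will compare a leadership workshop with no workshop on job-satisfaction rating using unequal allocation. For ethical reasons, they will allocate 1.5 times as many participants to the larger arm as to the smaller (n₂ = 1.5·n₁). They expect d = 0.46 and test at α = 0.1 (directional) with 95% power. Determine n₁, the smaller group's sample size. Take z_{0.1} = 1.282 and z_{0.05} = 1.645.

n₁ = 68

With allocation ratio k = n₂/n₁ = 1.5, Var(x̄₁−x̄₂) = σ²(1/n₁ + 1/(k·n₁)) = σ²·(k+1)/(k·n₁).
So n₁ = (1 + 1/k)·((z_{α} + z_β)/d)² = 1.667 × (2.927/0.46)².
n₁ = 1.667 × 40.49 = 67.5.
Round up: n₁ = 68, giving n₂ = 1.5 × 68 = 102.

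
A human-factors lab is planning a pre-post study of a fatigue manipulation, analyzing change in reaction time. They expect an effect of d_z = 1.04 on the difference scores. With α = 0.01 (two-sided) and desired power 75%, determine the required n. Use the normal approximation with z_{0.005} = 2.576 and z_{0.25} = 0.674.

n = 10 pairs

For a paired (one-sample on differences) test: n = ((z_{α/2} + z_β) / d)².
z_{α/2} + z_β = 2.576 + 0.674 = 3.250.
n = (3.250 / 1.04)² = 3.125² = 9.77.
Round up.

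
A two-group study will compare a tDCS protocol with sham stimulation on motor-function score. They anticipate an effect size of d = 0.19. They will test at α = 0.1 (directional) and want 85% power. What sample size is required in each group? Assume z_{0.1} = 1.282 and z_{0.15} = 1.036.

For two independent groups with equal n: n = 2·((z_{α} + z_β) / d)².
z_{α} + z_β = 1.282 + 1.036 = 2.318.
n = 2 × (2.318 / 0.19)² = 2 × 12.200² = 2 × 148.84 = 297.7.
Round up to the next whole participant.

n = 298 per group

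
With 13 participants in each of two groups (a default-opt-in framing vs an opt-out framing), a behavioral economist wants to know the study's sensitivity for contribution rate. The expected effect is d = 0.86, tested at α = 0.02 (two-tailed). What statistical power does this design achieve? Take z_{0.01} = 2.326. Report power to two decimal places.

For two equal groups, power = Φ(d·√(n/2) − z_{α/2}).
d·√(n/2) = 0.86 × √(13/2) = 0.86 × 2.550 = 2.193.
z_β = 2.193 − 2.326 = -0.133.
Power = Φ(-0.133) = 0.447.

power ≈ 0.45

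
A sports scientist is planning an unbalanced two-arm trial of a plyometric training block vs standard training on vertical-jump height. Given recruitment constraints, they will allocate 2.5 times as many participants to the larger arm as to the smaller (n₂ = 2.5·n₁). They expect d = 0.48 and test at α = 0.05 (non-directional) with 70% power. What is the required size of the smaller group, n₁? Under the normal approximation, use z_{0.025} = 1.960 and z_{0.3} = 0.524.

n₁ = 38

With allocation ratio k = n₂/n₁ = 2.5, Var(x̄₁−x̄₂) = σ²(1/n₁ + 1/(k·n₁)) = σ²·(k+1)/(k·n₁).
So n₁ = (1 + 1/k)·((z_{α/2} + z_β)/d)² = 1.400 × (2.484/0.48)².
n₁ = 1.400 × 26.78 = 37.5.
Round up: n₁ = 38, giving n₂ = 2.5 × 38 = 95.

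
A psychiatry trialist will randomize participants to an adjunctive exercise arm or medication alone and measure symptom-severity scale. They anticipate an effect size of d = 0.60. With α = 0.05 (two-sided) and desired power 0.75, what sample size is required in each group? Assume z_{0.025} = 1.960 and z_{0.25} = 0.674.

For two independent groups with equal n: n = 2·((z_{α/2} + z_β) / d)².
z_{α/2} + z_β = 1.960 + 0.674 = 2.634.
n = 2 × (2.634 / 0.60)² = 2 × 4.390² = 2 × 19.27 = 38.5.
Round up to the next whole participant.

n = 39 per group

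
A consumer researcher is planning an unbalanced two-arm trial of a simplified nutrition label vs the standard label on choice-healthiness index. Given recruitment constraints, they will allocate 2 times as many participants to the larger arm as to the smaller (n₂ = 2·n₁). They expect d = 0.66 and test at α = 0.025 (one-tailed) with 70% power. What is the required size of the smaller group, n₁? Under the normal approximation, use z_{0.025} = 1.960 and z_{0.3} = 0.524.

With allocation ratio k = n₂/n₁ = 2, Var(x̄₁−x̄₂) = σ²(1/n₁ + 1/(k·n₁)) = σ²·(k+1)/(k·n₁).
So n₁ = (1 + 1/k)·((z_{α} + z_β)/d)² = 1.500 × (2.484/0.66)².
n₁ = 1.500 × 14.16 = 21.2.
Round up: n₁ = 22, giving n₂ = 2 × 22 = 44.

n₁ = 22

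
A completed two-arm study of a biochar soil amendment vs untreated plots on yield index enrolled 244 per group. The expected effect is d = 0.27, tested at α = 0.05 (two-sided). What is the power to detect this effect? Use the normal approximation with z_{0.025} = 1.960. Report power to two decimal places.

For two equal groups, power = Φ(d·√(n/2) − z_{α/2}).
d·√(n/2) = 0.27 × √(244/2) = 0.27 × 11.045 = 2.982.
z_β = 2.982 − 1.960 = 1.022.
Power = Φ(1.022) = 0.847.

power ≈ 0.85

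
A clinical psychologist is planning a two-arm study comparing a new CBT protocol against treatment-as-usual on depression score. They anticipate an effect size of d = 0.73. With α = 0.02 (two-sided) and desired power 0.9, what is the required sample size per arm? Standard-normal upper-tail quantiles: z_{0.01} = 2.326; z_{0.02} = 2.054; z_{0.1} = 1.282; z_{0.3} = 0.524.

For two independent groups with equal n: n = 2·((z_{α/2} + z_β) / d)².
z_{α/2} + z_β = 2.326 + 1.282 = 3.608.
n = 2 × (3.608 / 0.73)² = 2 × 4.942² = 2 × 24.43 = 48.9.
Round up to the next whole participant.

n = 49 per group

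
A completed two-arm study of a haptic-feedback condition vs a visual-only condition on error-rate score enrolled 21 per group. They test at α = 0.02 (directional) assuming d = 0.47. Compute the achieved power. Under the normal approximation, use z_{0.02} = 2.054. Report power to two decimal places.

power ≈ 0.30

For two equal groups, power = Φ(d·√(n/2) − z_{α}).
d·√(n/2) = 0.47 × √(21/2) = 0.47 × 3.240 = 1.523.
z_β = 1.523 − 2.054 = -0.531.
Power = Φ(-0.531) = 0.298.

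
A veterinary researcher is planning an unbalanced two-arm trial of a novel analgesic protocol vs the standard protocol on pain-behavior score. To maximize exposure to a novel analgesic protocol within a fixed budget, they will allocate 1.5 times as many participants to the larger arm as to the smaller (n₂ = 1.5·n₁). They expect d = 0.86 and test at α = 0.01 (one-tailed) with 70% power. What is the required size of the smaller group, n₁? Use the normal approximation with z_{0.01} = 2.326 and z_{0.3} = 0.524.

With allocation ratio k = n₂/n₁ = 1.5, Var(x̄₁−x̄₂) = σ²(1/n₁ + 1/(k·n₁)) = σ²·(k+1)/(k·n₁).
So n₁ = (1 + 1/k)·((z_{α} + z_β)/d)² = 1.667 × (2.850/0.86)².
n₁ = 1.667 × 10.98 = 18.3.
Round up: n₁ = 19, giving n₂ = ⌈1.5 × 19⌉ = ⌈28.5⌉ = 29.

n₁ = 19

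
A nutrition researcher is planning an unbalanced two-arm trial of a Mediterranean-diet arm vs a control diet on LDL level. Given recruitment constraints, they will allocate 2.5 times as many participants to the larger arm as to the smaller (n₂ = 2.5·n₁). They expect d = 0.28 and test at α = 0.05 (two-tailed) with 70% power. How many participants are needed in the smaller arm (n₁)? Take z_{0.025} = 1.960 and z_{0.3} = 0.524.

With allocation ratio k = n₂/n₁ = 2.5, Var(x̄₁−x̄₂) = σ²(1/n₁ + 1/(k·n₁)) = σ²·(k+1)/(k·n₁).
So n₁ = (1 + 1/k)·((z_{α/2} + z_β)/d)² = 1.400 × (2.484/0.28)².
n₁ = 1.400 × 78.70 = 110.2.
Round up: n₁ = 111, giving n₂ = ⌈2.5 × 111⌉ = ⌈277.5⌉ = 278.

n₁ = 111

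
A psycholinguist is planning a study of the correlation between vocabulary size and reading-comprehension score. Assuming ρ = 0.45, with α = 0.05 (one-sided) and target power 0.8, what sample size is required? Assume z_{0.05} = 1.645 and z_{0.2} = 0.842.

Fisher's z: C = ½·ln((1+r)/(1−r)) = ½·ln(2.6364) = 0.4847.
n = ((z_{α} + z_β)/C)² + 3.
(1.645 + 0.842) / 0.4847 = 2.487 / 0.4847 = 5.131.
n = 5.131² + 3 = 26.33 + 3 = 29.3.
Round up.

n = 30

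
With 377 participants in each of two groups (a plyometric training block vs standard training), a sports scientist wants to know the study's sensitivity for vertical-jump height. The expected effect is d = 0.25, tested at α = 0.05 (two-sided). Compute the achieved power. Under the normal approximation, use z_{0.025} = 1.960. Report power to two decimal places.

power ≈ 0.93

For two equal groups, power = Φ(d·√(n/2) − z_{α/2}).
d·√(n/2) = 0.25 × √(377/2) = 0.25 × 13.730 = 3.432.
z_β = 3.432 − 1.960 = 1.472.
Power = Φ(1.472) = 0.930.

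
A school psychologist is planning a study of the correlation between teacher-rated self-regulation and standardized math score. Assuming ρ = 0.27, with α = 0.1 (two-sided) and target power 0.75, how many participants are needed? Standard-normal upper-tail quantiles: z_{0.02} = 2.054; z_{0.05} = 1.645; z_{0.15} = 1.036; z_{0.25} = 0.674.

n = 74

Fisher's z: C = ½·ln((1+r)/(1−r)) = ½·ln(1.7397) = 0.2769.
n = ((z_{α/2} + z_β)/C)² + 3.
(1.645 + 0.674) / 0.2769 = 2.319 / 0.2769 = 8.375.
n = 8.375² + 3 = 70.14 + 3 = 73.1.
Round up.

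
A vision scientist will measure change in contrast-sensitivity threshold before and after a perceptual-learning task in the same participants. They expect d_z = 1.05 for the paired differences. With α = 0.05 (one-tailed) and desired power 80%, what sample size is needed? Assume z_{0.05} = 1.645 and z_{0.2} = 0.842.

For a paired (one-sample on differences) test: n = ((z_{α} + z_β) / d)².
z_{α} + z_β = 1.645 + 0.842 = 2.487.
n = (2.487 / 1.05)² = 2.369² = 5.61.
Round up.

n = 6 pairs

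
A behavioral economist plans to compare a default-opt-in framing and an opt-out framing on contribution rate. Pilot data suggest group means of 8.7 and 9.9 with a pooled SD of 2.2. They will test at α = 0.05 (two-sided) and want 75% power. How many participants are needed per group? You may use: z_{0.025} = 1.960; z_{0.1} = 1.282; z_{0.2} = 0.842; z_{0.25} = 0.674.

Cohen's d = |M₁ − M₂| / SD_pooled = |8.7 − 9.9| / 2.2 = 1.2 / 2.2 = 0.545.
For two independent groups with equal n: n = 2·((z_{α/2} + z_β) / d)².
z_{α/2} + z_β = 1.960 + 0.674 = 2.634.
n = 2 × (2.634 / 0.545)² = 2 × 4.833² = 2 × 23.36 = 46.7.
Round up to the next whole participant.

n = 47 per group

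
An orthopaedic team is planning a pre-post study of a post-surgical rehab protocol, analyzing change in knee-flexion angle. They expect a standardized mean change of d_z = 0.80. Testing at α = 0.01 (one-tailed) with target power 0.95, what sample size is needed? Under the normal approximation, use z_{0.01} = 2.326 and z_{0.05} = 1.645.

For a paired (one-sample on differences) test: n = ((z_{α} + z_β) / d)².
z_{α} + z_β = 2.326 + 1.645 = 3.971.
n = (3.971 / 0.80)² = 4.964² = 24.64.
Round up.

n = 25 pairs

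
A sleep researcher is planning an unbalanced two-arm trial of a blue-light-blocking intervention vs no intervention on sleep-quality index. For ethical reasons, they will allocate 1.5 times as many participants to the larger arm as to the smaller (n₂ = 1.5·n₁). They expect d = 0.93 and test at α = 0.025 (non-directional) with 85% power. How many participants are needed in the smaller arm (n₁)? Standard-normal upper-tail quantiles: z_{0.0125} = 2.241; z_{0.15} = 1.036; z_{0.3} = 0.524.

With allocation ratio k = n₂/n₁ = 1.5, Var(x̄₁−x̄₂) = σ²(1/n₁ + 1/(k·n₁)) = σ²·(k+1)/(k·n₁).
So n₁ = (1 + 1/k)·((z_{α/2} + z_β)/d)² = 1.667 × (3.277/0.93)².
n₁ = 1.667 × 12.42 = 20.7.
Round up: n₁ = 21, giving n₂ = ⌈1.5 × 21⌉ = ⌈31.5⌉ = 32.

n₁ = 21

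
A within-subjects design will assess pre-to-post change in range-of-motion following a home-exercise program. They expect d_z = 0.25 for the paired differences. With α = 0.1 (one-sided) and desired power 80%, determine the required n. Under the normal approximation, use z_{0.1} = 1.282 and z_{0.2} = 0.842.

n = 73 pairs

For a paired (one-sample on differences) test: n = ((z_{α} + z_β) / d)².
z_{α} + z_β = 1.282 + 0.842 = 2.124.
n = (2.124 / 0.25)² = 8.496² = 72.18.
Round up.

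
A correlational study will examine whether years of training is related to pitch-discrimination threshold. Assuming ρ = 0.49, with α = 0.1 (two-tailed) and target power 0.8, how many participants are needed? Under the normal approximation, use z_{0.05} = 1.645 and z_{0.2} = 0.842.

n = 25

Fisher's z: C = ½·ln((1+r)/(1−r)) = ½·ln(2.9216) = 0.5361.
n = ((z_{α/2} + z_β)/C)² + 3.
(1.645 + 0.842) / 0.5361 = 2.487 / 0.5361 = 4.639.
n = 4.639² + 3 = 21.52 + 3 = 24.5.
Round up.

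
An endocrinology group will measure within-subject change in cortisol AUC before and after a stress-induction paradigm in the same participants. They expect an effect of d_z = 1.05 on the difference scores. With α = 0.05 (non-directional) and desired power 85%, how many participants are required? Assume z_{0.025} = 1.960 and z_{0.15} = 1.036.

n = 9 pairs

For a paired (one-sample on differences) test: n = ((z_{α/2} + z_β) / d)².
z_{α/2} + z_β = 1.960 + 1.036 = 2.996.
n = (2.996 / 1.05)² = 2.853² = 8.14.
Round up.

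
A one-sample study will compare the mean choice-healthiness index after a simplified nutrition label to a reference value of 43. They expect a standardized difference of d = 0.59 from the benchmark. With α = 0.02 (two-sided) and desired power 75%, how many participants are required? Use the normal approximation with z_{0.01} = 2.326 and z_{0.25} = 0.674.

n = 26

For a one-sample test: n = ((z_{α/2} + z_β) / d)².
z_{α/2} + z_β = 2.326 + 0.674 = 3.000.
n = (3.000 / 0.59)² = 5.085² = 25.85.
Round up.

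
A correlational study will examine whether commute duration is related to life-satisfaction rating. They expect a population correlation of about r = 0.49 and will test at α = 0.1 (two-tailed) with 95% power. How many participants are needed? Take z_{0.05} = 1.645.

n = 41

Fisher's z: C = ½·ln((1+r)/(1−r)) = ½·ln(2.9216) = 0.5361.
n = ((z_{α/2} + z_β)/C)² + 3.
(1.645 + 1.645) / 0.5361 = 3.290 / 0.5361 = 6.137.
n = 6.137² + 3 = 37.66 + 3 = 40.7.
Round up.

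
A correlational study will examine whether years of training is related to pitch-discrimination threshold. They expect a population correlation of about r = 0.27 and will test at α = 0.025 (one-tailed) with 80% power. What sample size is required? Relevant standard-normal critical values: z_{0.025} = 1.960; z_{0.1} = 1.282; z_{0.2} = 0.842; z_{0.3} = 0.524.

n = 106

Fisher's z: C = ½·ln((1+r)/(1−r)) = ½·ln(1.7397) = 0.2769.
n = ((z_{α} + z_β)/C)² + 3.
(1.960 + 0.842) / 0.2769 = 2.802 / 0.2769 = 10.119.
n = 10.119² + 3 = 102.40 + 3 = 105.4.
Round up.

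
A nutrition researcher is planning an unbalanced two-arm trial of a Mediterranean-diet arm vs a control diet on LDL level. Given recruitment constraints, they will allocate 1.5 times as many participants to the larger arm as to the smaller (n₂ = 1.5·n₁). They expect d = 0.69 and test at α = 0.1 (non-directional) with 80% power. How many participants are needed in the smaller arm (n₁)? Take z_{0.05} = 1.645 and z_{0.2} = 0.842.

With allocation ratio k = n₂/n₁ = 1.5, Var(x̄₁−x̄₂) = σ²(1/n₁ + 1/(k·n₁)) = σ²·(k+1)/(k·n₁).
So n₁ = (1 + 1/k)·((z_{α/2} + z_β)/d)² = 1.667 × (2.487/0.69)².
n₁ = 1.667 × 12.99 = 21.7.
Round up: n₁ = 22, giving n₂ = 1.5 × 22 = 33.

n₁ = 22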